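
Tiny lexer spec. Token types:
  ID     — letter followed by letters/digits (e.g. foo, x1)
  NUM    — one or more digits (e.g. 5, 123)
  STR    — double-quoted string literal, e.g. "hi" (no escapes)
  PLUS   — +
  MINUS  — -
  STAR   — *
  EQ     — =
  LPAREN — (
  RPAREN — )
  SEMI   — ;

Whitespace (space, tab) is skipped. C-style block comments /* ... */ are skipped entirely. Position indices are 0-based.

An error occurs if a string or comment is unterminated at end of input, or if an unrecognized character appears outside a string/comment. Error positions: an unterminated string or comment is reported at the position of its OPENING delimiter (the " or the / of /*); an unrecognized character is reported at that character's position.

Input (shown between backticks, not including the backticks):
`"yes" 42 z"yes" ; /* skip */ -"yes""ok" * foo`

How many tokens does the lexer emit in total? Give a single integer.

pos=0: enter STRING mode
pos=0: emit STR "yes" (now at pos=5)
pos=6: emit NUM '42' (now at pos=8)
pos=9: emit ID 'z' (now at pos=10)
pos=10: enter STRING mode
pos=10: emit STR "yes" (now at pos=15)
pos=16: emit SEMI ';'
pos=18: enter COMMENT mode (saw '/*')
exit COMMENT mode (now at pos=28)
pos=29: emit MINUS '-'
pos=30: enter STRING mode
pos=30: emit STR "yes" (now at pos=35)
pos=35: enter STRING mode
pos=35: emit STR "ok" (now at pos=39)
pos=40: emit STAR '*'
pos=42: emit ID 'foo' (now at pos=45)
DONE. 10 tokens: [STR, NUM, ID, STR, SEMI, MINUS, STR, STR, STAR, ID]

Answer: 10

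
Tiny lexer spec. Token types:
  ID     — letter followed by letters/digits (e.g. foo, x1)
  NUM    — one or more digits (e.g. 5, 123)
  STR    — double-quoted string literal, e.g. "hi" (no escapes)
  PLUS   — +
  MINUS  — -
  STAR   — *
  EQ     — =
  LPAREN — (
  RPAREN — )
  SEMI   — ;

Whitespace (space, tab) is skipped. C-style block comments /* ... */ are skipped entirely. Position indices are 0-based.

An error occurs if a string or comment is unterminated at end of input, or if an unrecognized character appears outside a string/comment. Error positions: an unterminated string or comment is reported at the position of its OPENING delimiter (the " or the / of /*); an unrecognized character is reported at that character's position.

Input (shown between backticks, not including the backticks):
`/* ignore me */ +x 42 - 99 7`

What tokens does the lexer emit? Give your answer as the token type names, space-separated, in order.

pos=0: enter COMMENT mode (saw '/*')
exit COMMENT mode (now at pos=15)
pos=16: emit PLUS '+'
pos=17: emit ID 'x' (now at pos=18)
pos=19: emit NUM '42' (now at pos=21)
pos=22: emit MINUS '-'
pos=24: emit NUM '99' (now at pos=26)
pos=27: emit NUM '7' (now at pos=28)
DONE. 6 tokens: [PLUS, ID, NUM, MINUS, NUM, NUM]

Answer: PLUS ID NUM MINUS NUM NUM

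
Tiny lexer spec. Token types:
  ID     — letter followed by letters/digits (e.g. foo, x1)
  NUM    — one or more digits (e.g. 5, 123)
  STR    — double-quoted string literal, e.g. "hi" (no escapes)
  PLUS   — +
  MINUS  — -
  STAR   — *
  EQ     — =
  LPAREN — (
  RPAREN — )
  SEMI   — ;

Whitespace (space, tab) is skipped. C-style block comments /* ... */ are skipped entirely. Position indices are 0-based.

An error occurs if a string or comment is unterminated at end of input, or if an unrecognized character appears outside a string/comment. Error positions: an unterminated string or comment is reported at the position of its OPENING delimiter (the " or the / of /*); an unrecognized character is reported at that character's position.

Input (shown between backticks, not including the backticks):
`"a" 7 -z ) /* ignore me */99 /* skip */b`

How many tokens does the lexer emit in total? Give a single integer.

Answer: 7

Derivation:
pos=0: enter STRING mode
pos=0: emit STR "a" (now at pos=3)
pos=4: emit NUM '7' (now at pos=5)
pos=6: emit MINUS '-'
pos=7: emit ID 'z' (now at pos=8)
pos=9: emit RPAREN ')'
pos=11: enter COMMENT mode (saw '/*')
exit COMMENT mode (now at pos=26)
pos=26: emit NUM '99' (now at pos=28)
pos=29: enter COMMENT mode (saw '/*')
exit COMMENT mode (now at pos=39)
pos=39: emit ID 'b' (now at pos=40)
DONE. 7 tokens: [STR, NUM, MINUS, ID, RPAREN, NUM, ID]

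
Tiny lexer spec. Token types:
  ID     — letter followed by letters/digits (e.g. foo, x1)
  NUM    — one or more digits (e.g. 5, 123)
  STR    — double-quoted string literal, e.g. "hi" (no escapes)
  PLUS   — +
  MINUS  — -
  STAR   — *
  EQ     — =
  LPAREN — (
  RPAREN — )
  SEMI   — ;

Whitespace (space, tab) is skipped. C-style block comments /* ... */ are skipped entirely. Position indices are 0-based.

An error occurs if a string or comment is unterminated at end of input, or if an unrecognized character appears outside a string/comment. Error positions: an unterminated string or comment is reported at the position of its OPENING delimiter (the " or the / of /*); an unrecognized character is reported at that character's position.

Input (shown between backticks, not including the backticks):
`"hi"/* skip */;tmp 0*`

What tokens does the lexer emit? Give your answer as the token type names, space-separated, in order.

Answer: STR SEMI ID NUM STAR

Derivation:
pos=0: enter STRING mode
pos=0: emit STR "hi" (now at pos=4)
pos=4: enter COMMENT mode (saw '/*')
exit COMMENT mode (now at pos=14)
pos=14: emit SEMI ';'
pos=15: emit ID 'tmp' (now at pos=18)
pos=19: emit NUM '0' (now at pos=20)
pos=20: emit STAR '*'
DONE. 5 tokens: [STR, SEMI, ID, NUM, STAR]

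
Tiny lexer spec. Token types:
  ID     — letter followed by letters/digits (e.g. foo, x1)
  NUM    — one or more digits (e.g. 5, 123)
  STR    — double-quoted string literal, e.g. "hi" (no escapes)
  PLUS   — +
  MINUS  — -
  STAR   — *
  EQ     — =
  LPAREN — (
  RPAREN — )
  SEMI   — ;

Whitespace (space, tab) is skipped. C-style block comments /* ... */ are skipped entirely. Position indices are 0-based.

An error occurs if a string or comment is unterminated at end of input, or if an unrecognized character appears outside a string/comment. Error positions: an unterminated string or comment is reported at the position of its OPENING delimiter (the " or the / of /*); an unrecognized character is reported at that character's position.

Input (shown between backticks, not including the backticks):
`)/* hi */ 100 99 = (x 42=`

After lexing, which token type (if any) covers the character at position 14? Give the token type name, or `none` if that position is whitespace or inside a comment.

pos=0: emit RPAREN ')'
pos=1: enter COMMENT mode (saw '/*')
exit COMMENT mode (now at pos=9)
pos=10: emit NUM '100' (now at pos=13)
pos=14: emit NUM '99' (now at pos=16)
pos=17: emit EQ '='
pos=19: emit LPAREN '('
pos=20: emit ID 'x' (now at pos=21)
pos=22: emit NUM '42' (now at pos=24)
pos=24: emit EQ '='
DONE. 8 tokens: [RPAREN, NUM, NUM, EQ, LPAREN, ID, NUM, EQ]
Position 14: char is '9' -> NUM

Answer: NUM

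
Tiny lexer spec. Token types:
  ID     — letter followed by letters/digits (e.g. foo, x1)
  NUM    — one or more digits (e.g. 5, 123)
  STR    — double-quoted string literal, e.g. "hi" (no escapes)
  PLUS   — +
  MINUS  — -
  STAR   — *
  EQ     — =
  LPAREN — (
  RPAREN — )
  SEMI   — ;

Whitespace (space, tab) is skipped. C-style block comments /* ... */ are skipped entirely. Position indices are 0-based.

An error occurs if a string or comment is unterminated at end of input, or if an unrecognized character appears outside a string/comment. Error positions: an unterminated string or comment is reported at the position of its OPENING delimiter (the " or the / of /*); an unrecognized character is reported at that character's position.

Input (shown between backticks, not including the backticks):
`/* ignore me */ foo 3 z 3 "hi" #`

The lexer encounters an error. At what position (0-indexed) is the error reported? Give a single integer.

pos=0: enter COMMENT mode (saw '/*')
exit COMMENT mode (now at pos=15)
pos=16: emit ID 'foo' (now at pos=19)
pos=20: emit NUM '3' (now at pos=21)
pos=22: emit ID 'z' (now at pos=23)
pos=24: emit NUM '3' (now at pos=25)
pos=26: enter STRING mode
pos=26: emit STR "hi" (now at pos=30)
pos=31: ERROR — unrecognized char '#'

Answer: 31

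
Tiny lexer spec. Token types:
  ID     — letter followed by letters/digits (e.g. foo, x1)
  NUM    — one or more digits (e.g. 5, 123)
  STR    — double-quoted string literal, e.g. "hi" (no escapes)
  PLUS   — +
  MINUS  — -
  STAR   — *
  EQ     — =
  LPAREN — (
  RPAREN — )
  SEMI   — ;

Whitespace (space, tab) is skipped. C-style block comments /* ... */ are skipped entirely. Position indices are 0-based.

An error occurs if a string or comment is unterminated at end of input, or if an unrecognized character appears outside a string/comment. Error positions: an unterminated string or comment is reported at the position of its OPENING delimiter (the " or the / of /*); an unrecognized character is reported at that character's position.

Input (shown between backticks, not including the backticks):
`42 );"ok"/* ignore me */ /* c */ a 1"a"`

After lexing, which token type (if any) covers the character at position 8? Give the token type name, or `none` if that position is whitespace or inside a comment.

pos=0: emit NUM '42' (now at pos=2)
pos=3: emit RPAREN ')'
pos=4: emit SEMI ';'
pos=5: enter STRING mode
pos=5: emit STR "ok" (now at pos=9)
pos=9: enter COMMENT mode (saw '/*')
exit COMMENT mode (now at pos=24)
pos=25: enter COMMENT mode (saw '/*')
exit COMMENT mode (now at pos=32)
pos=33: emit ID 'a' (now at pos=34)
pos=35: emit NUM '1' (now at pos=36)
pos=36: enter STRING mode
pos=36: emit STR "a" (now at pos=39)
DONE. 7 tokens: [NUM, RPAREN, SEMI, STR, ID, NUM, STR]
Position 8: char is '"' -> STR

Answer: STR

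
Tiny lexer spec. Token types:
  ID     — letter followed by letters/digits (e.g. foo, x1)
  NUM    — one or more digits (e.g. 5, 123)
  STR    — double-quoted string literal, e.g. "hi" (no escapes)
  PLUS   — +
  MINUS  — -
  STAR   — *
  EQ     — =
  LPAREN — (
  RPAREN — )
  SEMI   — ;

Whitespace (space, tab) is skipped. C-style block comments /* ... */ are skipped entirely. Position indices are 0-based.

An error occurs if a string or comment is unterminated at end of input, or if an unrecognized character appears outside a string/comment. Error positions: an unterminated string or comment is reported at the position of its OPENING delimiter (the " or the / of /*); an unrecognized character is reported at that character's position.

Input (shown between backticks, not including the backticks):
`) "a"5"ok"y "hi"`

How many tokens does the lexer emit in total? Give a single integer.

Answer: 6

Derivation:
pos=0: emit RPAREN ')'
pos=2: enter STRING mode
pos=2: emit STR "a" (now at pos=5)
pos=5: emit NUM '5' (now at pos=6)
pos=6: enter STRING mode
pos=6: emit STR "ok" (now at pos=10)
pos=10: emit ID 'y' (now at pos=11)
pos=12: enter STRING mode
pos=12: emit STR "hi" (now at pos=16)
DONE. 6 tokens: [RPAREN, STR, NUM, STR, ID, STR]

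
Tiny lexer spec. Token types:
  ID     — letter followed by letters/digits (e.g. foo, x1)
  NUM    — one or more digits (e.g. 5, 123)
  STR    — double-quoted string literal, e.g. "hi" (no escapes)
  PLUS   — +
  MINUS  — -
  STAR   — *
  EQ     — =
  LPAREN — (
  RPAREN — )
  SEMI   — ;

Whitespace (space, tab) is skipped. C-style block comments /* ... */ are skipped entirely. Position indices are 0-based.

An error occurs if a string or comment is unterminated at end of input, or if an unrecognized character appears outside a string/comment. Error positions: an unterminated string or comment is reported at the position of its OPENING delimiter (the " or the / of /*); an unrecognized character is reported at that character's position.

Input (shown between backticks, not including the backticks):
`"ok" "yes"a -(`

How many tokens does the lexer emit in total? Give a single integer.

Answer: 5

Derivation:
pos=0: enter STRING mode
pos=0: emit STR "ok" (now at pos=4)
pos=5: enter STRING mode
pos=5: emit STR "yes" (now at pos=10)
pos=10: emit ID 'a' (now at pos=11)
pos=12: emit MINUS '-'
pos=13: emit LPAREN '('
DONE. 5 tokens: [STR, STR, ID, MINUS, LPAREN]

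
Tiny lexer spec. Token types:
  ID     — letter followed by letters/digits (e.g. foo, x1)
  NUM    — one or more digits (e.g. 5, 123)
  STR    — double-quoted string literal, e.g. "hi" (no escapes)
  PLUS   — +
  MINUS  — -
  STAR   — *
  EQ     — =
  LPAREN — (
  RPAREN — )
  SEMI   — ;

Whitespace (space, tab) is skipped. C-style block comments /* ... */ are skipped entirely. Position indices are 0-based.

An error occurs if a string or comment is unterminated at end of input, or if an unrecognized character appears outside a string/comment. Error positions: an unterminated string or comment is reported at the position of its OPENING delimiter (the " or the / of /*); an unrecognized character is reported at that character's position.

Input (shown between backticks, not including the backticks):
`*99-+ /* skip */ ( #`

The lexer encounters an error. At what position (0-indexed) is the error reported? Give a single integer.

Answer: 19

Derivation:
pos=0: emit STAR '*'
pos=1: emit NUM '99' (now at pos=3)
pos=3: emit MINUS '-'
pos=4: emit PLUS '+'
pos=6: enter COMMENT mode (saw '/*')
exit COMMENT mode (now at pos=16)
pos=17: emit LPAREN '('
pos=19: ERROR — unrecognized char '#'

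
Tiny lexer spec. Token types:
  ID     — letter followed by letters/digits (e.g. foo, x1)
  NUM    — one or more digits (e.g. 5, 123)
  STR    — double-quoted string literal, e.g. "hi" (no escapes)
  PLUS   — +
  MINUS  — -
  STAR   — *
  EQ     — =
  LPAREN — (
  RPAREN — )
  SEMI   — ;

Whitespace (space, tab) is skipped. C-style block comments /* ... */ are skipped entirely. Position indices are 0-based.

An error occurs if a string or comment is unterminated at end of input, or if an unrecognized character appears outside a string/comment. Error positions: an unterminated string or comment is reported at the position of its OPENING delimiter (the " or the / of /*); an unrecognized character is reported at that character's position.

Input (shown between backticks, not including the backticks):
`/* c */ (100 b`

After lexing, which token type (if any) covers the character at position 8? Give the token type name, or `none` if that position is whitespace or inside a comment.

Answer: LPAREN

Derivation:
pos=0: enter COMMENT mode (saw '/*')
exit COMMENT mode (now at pos=7)
pos=8: emit LPAREN '('
pos=9: emit NUM '100' (now at pos=12)
pos=13: emit ID 'b' (now at pos=14)
DONE. 3 tokens: [LPAREN, NUM, ID]
Position 8: char is '(' -> LPAREN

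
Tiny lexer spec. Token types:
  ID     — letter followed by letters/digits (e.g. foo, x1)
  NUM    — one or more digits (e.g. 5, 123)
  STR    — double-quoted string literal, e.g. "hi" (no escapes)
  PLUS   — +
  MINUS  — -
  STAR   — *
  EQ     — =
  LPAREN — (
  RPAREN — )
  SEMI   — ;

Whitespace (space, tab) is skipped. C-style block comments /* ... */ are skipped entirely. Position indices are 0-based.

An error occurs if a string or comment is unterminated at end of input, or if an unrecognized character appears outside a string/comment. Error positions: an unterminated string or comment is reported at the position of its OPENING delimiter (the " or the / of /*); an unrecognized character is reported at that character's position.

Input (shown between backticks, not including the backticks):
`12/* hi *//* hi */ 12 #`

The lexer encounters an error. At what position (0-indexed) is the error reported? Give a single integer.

pos=0: emit NUM '12' (now at pos=2)
pos=2: enter COMMENT mode (saw '/*')
exit COMMENT mode (now at pos=10)
pos=10: enter COMMENT mode (saw '/*')
exit COMMENT mode (now at pos=18)
pos=19: emit NUM '12' (now at pos=21)
pos=22: ERROR — unrecognized char '#'

Answer: 22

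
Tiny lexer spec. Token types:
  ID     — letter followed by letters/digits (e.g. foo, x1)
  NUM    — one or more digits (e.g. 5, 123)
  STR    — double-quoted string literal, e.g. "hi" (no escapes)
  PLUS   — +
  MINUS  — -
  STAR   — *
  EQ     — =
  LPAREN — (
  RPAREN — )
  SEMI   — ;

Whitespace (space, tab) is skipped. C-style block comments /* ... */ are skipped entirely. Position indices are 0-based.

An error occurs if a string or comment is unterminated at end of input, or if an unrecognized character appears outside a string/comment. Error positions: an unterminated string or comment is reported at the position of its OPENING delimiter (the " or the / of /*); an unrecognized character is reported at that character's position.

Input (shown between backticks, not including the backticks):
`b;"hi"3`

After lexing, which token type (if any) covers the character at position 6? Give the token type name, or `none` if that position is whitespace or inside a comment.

pos=0: emit ID 'b' (now at pos=1)
pos=1: emit SEMI ';'
pos=2: enter STRING mode
pos=2: emit STR "hi" (now at pos=6)
pos=6: emit NUM '3' (now at pos=7)
DONE. 4 tokens: [ID, SEMI, STR, NUM]
Position 6: char is '3' -> NUM

Answer: NUM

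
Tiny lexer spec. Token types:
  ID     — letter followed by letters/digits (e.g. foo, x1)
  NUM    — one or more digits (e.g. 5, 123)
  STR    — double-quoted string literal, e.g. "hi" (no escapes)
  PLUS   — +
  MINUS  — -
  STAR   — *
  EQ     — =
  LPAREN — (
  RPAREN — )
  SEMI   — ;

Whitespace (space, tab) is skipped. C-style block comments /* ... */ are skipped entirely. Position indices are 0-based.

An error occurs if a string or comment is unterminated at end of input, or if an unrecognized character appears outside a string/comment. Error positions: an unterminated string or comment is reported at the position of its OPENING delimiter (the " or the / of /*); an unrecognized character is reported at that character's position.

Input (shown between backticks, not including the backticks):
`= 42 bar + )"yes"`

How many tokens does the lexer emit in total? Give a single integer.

pos=0: emit EQ '='
pos=2: emit NUM '42' (now at pos=4)
pos=5: emit ID 'bar' (now at pos=8)
pos=9: emit PLUS '+'
pos=11: emit RPAREN ')'
pos=12: enter STRING mode
pos=12: emit STR "yes" (now at pos=17)
DONE. 6 tokens: [EQ, NUM, ID, PLUS, RPAREN, STR]

Answer: 6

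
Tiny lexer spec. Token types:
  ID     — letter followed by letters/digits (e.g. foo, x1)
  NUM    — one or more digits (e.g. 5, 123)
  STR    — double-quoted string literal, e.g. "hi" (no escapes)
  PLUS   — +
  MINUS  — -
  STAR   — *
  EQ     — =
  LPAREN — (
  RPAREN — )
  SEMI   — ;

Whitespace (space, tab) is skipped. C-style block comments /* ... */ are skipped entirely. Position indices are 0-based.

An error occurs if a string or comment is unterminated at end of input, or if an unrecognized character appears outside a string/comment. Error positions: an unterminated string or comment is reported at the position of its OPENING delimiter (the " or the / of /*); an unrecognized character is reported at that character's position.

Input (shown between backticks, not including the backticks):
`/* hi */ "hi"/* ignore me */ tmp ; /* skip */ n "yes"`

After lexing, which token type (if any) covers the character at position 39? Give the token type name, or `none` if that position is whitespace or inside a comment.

pos=0: enter COMMENT mode (saw '/*')
exit COMMENT mode (now at pos=8)
pos=9: enter STRING mode
pos=9: emit STR "hi" (now at pos=13)
pos=13: enter COMMENT mode (saw '/*')
exit COMMENT mode (now at pos=28)
pos=29: emit ID 'tmp' (now at pos=32)
pos=33: emit SEMI ';'
pos=35: enter COMMENT mode (saw '/*')
exit COMMENT mode (now at pos=45)
pos=46: emit ID 'n' (now at pos=47)
pos=48: enter STRING mode
pos=48: emit STR "yes" (now at pos=53)
DONE. 5 tokens: [STR, ID, SEMI, ID, STR]
Position 39: char is 'k' -> none

Answer: none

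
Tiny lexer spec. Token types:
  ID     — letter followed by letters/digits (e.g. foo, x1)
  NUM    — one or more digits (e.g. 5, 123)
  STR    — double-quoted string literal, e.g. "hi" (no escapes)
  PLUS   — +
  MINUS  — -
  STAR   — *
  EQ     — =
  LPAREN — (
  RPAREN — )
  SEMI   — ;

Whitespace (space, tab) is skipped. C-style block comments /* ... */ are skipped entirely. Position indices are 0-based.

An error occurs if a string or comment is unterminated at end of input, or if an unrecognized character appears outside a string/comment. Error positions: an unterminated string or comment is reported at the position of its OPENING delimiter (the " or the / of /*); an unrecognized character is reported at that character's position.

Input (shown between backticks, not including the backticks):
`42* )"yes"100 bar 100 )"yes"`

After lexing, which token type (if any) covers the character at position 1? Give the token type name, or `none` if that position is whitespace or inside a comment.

Answer: NUM

Derivation:
pos=0: emit NUM '42' (now at pos=2)
pos=2: emit STAR '*'
pos=4: emit RPAREN ')'
pos=5: enter STRING mode
pos=5: emit STR "yes" (now at pos=10)
pos=10: emit NUM '100' (now at pos=13)
pos=14: emit ID 'bar' (now at pos=17)
pos=18: emit NUM '100' (now at pos=21)
pos=22: emit RPAREN ')'
pos=23: enter STRING mode
pos=23: emit STR "yes" (now at pos=28)
DONE. 9 tokens: [NUM, STAR, RPAREN, STR, NUM, ID, NUM, RPAREN, STR]
Position 1: char is '2' -> NUM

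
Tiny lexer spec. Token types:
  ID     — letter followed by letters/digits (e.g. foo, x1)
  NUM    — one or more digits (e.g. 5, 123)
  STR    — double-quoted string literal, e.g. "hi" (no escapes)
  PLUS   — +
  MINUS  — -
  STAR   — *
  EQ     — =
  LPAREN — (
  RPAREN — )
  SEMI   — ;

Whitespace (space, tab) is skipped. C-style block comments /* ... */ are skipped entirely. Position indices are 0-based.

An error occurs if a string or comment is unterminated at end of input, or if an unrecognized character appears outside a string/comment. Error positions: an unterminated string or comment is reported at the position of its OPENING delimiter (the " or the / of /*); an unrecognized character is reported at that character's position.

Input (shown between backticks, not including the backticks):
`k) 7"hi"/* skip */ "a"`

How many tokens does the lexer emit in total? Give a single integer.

Answer: 5

Derivation:
pos=0: emit ID 'k' (now at pos=1)
pos=1: emit RPAREN ')'
pos=3: emit NUM '7' (now at pos=4)
pos=4: enter STRING mode
pos=4: emit STR "hi" (now at pos=8)
pos=8: enter COMMENT mode (saw '/*')
exit COMMENT mode (now at pos=18)
pos=19: enter STRING mode
pos=19: emit STR "a" (now at pos=22)
DONE. 5 tokens: [ID, RPAREN, NUM, STR, STR]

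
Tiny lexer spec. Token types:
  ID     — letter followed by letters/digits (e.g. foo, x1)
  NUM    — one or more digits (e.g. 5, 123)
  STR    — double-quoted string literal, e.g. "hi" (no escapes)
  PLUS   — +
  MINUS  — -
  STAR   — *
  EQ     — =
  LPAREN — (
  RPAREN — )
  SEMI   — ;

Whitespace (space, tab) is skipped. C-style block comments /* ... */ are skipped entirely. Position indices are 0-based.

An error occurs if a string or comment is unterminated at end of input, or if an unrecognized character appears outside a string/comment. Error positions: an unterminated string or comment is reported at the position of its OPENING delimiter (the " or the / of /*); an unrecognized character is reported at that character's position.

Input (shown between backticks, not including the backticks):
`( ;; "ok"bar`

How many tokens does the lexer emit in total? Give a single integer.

Answer: 5

Derivation:
pos=0: emit LPAREN '('
pos=2: emit SEMI ';'
pos=3: emit SEMI ';'
pos=5: enter STRING mode
pos=5: emit STR "ok" (now at pos=9)
pos=9: emit ID 'bar' (now at pos=12)
DONE. 5 tokens: [LPAREN, SEMI, SEMI, STR, ID]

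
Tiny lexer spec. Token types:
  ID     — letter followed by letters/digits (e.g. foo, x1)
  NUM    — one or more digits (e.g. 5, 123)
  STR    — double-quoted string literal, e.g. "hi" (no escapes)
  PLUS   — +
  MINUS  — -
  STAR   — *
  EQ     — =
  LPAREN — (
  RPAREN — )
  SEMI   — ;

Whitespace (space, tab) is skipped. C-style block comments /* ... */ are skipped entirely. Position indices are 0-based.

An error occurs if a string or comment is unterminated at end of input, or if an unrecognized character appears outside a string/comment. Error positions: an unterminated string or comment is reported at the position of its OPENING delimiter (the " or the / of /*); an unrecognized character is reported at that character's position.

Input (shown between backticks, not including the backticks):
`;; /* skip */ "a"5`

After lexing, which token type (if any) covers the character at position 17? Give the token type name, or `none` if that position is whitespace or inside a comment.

pos=0: emit SEMI ';'
pos=1: emit SEMI ';'
pos=3: enter COMMENT mode (saw '/*')
exit COMMENT mode (now at pos=13)
pos=14: enter STRING mode
pos=14: emit STR "a" (now at pos=17)
pos=17: emit NUM '5' (now at pos=18)
DONE. 4 tokens: [SEMI, SEMI, STR, NUM]
Position 17: char is '5' -> NUM

Answer: NUM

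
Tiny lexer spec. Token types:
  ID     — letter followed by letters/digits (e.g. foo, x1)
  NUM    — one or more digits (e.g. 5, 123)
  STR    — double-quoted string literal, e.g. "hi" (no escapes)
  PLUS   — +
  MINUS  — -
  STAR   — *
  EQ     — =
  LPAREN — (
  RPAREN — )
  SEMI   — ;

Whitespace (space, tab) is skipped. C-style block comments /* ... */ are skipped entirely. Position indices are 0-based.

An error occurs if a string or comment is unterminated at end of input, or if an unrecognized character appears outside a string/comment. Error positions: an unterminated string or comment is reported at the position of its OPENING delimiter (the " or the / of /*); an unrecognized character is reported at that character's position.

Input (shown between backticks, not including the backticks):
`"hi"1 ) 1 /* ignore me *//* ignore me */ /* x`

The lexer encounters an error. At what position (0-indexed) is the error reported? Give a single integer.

pos=0: enter STRING mode
pos=0: emit STR "hi" (now at pos=4)
pos=4: emit NUM '1' (now at pos=5)
pos=6: emit RPAREN ')'
pos=8: emit NUM '1' (now at pos=9)
pos=10: enter COMMENT mode (saw '/*')
exit COMMENT mode (now at pos=25)
pos=25: enter COMMENT mode (saw '/*')
exit COMMENT mode (now at pos=40)
pos=41: enter COMMENT mode (saw '/*')
pos=41: ERROR — unterminated comment (reached EOF)

Answer: 41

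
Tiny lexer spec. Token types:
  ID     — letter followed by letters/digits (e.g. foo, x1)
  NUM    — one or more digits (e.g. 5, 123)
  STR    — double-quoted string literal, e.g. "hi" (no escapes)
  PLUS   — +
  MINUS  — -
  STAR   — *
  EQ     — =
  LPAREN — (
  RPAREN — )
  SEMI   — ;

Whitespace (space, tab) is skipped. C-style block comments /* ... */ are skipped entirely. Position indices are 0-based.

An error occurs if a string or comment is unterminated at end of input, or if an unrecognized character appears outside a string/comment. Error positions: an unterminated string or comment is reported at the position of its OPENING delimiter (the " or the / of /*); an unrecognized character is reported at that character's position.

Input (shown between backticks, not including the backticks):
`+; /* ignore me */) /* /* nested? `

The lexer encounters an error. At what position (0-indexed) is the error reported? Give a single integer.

Answer: 20

Derivation:
pos=0: emit PLUS '+'
pos=1: emit SEMI ';'
pos=3: enter COMMENT mode (saw '/*')
exit COMMENT mode (now at pos=18)
pos=18: emit RPAREN ')'
pos=20: enter COMMENT mode (saw '/*')
pos=20: ERROR — unterminated comment (reached EOF)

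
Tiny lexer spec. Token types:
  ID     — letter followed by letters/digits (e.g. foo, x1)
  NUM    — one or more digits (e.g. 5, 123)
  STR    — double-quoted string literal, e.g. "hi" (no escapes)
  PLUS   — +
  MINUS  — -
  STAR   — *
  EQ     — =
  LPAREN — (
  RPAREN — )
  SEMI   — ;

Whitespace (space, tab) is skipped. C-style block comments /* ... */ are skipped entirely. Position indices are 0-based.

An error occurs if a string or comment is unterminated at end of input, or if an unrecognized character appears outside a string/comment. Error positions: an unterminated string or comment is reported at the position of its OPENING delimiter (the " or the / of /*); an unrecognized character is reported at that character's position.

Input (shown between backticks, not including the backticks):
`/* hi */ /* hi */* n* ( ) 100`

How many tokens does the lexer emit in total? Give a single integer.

pos=0: enter COMMENT mode (saw '/*')
exit COMMENT mode (now at pos=8)
pos=9: enter COMMENT mode (saw '/*')
exit COMMENT mode (now at pos=17)
pos=17: emit STAR '*'
pos=19: emit ID 'n' (now at pos=20)
pos=20: emit STAR '*'
pos=22: emit LPAREN '('
pos=24: emit RPAREN ')'
pos=26: emit NUM '100' (now at pos=29)
DONE. 6 tokens: [STAR, ID, STAR, LPAREN, RPAREN, NUM]

Answer: 6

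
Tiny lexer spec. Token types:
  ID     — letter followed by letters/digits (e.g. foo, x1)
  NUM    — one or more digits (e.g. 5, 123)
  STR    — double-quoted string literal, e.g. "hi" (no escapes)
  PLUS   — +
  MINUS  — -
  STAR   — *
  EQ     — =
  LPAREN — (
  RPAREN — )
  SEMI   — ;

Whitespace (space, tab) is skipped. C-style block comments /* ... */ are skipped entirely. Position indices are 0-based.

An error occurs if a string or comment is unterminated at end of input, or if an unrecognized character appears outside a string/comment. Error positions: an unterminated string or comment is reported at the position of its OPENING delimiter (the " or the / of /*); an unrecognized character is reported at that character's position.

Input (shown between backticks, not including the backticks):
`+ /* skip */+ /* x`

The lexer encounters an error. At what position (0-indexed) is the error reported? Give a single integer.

pos=0: emit PLUS '+'
pos=2: enter COMMENT mode (saw '/*')
exit COMMENT mode (now at pos=12)
pos=12: emit PLUS '+'
pos=14: enter COMMENT mode (saw '/*')
pos=14: ERROR — unterminated comment (reached EOF)

Answer: 14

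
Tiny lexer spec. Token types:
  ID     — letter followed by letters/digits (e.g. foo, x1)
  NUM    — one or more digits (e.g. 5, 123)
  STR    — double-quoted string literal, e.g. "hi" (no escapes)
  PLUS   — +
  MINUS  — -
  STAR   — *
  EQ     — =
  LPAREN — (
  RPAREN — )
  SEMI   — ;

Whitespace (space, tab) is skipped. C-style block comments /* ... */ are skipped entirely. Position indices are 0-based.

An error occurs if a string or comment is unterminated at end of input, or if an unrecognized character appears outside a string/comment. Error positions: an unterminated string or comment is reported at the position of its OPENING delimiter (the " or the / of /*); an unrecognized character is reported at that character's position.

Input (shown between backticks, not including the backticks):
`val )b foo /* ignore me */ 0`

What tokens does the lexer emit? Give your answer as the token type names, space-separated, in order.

pos=0: emit ID 'val' (now at pos=3)
pos=4: emit RPAREN ')'
pos=5: emit ID 'b' (now at pos=6)
pos=7: emit ID 'foo' (now at pos=10)
pos=11: enter COMMENT mode (saw '/*')
exit COMMENT mode (now at pos=26)
pos=27: emit NUM '0' (now at pos=28)
DONE. 5 tokens: [ID, RPAREN, ID, ID, NUM]

Answer: ID RPAREN ID ID NUM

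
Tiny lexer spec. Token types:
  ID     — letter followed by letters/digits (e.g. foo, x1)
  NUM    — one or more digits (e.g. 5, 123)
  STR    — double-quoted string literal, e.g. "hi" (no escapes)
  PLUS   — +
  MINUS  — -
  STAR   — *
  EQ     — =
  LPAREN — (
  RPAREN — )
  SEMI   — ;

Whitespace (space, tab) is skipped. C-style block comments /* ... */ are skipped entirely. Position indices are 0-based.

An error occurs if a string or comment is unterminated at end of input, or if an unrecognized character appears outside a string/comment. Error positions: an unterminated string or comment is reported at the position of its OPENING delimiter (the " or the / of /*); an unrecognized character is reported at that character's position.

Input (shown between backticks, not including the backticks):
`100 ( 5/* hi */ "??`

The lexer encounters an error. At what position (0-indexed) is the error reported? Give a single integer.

pos=0: emit NUM '100' (now at pos=3)
pos=4: emit LPAREN '('
pos=6: emit NUM '5' (now at pos=7)
pos=7: enter COMMENT mode (saw '/*')
exit COMMENT mode (now at pos=15)
pos=16: enter STRING mode
pos=16: ERROR — unterminated string

Answer: 16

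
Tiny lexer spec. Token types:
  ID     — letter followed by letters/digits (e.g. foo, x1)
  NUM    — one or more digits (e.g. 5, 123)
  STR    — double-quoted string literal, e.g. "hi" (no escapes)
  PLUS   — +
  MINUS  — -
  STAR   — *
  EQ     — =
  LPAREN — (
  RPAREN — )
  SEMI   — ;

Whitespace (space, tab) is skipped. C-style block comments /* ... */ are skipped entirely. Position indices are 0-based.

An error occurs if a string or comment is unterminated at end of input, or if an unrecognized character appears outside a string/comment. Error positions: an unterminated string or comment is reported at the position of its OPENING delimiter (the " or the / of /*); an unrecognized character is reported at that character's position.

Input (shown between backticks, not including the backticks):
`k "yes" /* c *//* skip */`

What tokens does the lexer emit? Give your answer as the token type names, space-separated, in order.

pos=0: emit ID 'k' (now at pos=1)
pos=2: enter STRING mode
pos=2: emit STR "yes" (now at pos=7)
pos=8: enter COMMENT mode (saw '/*')
exit COMMENT mode (now at pos=15)
pos=15: enter COMMENT mode (saw '/*')
exit COMMENT mode (now at pos=25)
DONE. 2 tokens: [ID, STR]

Answer: ID STR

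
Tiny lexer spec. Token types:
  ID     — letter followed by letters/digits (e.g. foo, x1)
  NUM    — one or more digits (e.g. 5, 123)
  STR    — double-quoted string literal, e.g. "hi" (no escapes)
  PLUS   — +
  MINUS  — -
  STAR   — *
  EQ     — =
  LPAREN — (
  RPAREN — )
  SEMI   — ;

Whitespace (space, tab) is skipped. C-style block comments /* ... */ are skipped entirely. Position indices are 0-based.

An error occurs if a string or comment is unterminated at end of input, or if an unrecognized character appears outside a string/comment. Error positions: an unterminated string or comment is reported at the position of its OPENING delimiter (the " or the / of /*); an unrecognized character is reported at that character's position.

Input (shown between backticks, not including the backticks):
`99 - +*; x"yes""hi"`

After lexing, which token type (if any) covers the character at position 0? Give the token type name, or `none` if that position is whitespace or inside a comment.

pos=0: emit NUM '99' (now at pos=2)
pos=3: emit MINUS '-'
pos=5: emit PLUS '+'
pos=6: emit STAR '*'
pos=7: emit SEMI ';'
pos=9: emit ID 'x' (now at pos=10)
pos=10: enter STRING mode
pos=10: emit STR "yes" (now at pos=15)
pos=15: enter STRING mode
pos=15: emit STR "hi" (now at pos=19)
DONE. 8 tokens: [NUM, MINUS, PLUS, STAR, SEMI, ID, STR, STR]
Position 0: char is '9' -> NUM

Answer: NUM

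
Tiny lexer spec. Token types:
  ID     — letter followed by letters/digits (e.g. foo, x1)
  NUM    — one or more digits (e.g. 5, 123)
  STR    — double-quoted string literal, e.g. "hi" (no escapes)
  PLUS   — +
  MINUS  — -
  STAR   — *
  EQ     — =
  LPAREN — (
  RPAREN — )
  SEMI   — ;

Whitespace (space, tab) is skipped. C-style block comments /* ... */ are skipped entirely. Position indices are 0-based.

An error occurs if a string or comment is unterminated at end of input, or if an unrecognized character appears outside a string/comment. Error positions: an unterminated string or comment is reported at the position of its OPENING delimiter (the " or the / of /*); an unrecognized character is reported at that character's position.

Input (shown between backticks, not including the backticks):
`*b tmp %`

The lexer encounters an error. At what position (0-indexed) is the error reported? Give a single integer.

Answer: 7

Derivation:
pos=0: emit STAR '*'
pos=1: emit ID 'b' (now at pos=2)
pos=3: emit ID 'tmp' (now at pos=6)
pos=7: ERROR — unrecognized char '%'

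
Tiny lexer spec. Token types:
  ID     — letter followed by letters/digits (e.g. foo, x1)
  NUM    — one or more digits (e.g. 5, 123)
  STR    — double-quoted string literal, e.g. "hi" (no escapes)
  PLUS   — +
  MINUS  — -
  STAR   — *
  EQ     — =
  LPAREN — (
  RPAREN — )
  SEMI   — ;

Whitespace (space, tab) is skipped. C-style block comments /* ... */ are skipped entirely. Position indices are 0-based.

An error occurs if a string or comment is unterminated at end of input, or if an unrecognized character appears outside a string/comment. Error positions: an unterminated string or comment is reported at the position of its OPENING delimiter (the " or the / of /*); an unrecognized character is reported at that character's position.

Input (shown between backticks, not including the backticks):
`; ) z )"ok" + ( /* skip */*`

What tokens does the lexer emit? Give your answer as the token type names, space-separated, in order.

Answer: SEMI RPAREN ID RPAREN STR PLUS LPAREN STAR

Derivation:
pos=0: emit SEMI ';'
pos=2: emit RPAREN ')'
pos=4: emit ID 'z' (now at pos=5)
pos=6: emit RPAREN ')'
pos=7: enter STRING mode
pos=7: emit STR "ok" (now at pos=11)
pos=12: emit PLUS '+'
pos=14: emit LPAREN '('
pos=16: enter COMMENT mode (saw '/*')
exit COMMENT mode (now at pos=26)
pos=26: emit STAR '*'
DONE. 8 tokens: [SEMI, RPAREN, ID, RPAREN, STR, PLUS, LPAREN, STAR]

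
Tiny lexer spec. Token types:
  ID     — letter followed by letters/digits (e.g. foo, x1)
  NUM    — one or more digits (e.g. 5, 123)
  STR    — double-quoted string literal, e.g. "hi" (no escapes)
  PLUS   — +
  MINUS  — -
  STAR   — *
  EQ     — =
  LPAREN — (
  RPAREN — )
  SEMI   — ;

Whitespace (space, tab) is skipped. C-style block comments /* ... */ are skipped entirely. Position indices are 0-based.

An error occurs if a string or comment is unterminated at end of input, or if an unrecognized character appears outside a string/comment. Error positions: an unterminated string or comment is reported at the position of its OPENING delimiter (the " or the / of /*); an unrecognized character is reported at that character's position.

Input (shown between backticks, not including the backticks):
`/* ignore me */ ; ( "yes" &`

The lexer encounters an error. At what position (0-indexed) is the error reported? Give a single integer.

Answer: 26

Derivation:
pos=0: enter COMMENT mode (saw '/*')
exit COMMENT mode (now at pos=15)
pos=16: emit SEMI ';'
pos=18: emit LPAREN '('
pos=20: enter STRING mode
pos=20: emit STR "yes" (now at pos=25)
pos=26: ERROR — unrecognized char '&'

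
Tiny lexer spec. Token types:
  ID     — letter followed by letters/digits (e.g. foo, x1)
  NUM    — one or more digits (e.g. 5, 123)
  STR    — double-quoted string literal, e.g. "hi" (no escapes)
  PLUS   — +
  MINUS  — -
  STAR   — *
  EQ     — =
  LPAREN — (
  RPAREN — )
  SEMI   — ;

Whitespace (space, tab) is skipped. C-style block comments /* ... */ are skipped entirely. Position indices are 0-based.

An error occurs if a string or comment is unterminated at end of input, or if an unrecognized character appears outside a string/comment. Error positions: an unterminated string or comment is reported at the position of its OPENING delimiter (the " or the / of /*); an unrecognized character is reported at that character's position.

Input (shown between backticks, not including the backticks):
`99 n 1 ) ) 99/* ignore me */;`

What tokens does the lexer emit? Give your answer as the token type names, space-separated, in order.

Answer: NUM ID NUM RPAREN RPAREN NUM SEMI

Derivation:
pos=0: emit NUM '99' (now at pos=2)
pos=3: emit ID 'n' (now at pos=4)
pos=5: emit NUM '1' (now at pos=6)
pos=7: emit RPAREN ')'
pos=9: emit RPAREN ')'
pos=11: emit NUM '99' (now at pos=13)
pos=13: enter COMMENT mode (saw '/*')
exit COMMENT mode (now at pos=28)
pos=28: emit SEMI ';'
DONE. 7 tokens: [NUM, ID, NUM, RPAREN, RPAREN, NUM, SEMI]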